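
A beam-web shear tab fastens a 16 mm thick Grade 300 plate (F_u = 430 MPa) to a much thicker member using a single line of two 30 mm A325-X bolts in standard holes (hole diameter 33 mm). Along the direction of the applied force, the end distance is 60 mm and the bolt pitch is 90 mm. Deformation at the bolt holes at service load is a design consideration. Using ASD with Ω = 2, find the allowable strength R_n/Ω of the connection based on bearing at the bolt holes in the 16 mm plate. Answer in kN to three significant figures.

415 kN

Per bolt r_n = 1.2 l_c t F_u ≤ 2.4 d t F_u; upper limit = 2.4 × 30 × 16 × 430 / 1000 = 495.4 kN.
Edge bolt: l_c = 60 − 33/2 = 43.5 mm → 1.2 × 43.5 × 16 × 430 / 1000 = 359.1 → r_n = 359.1 kN.
Interior bolts: l_c = 90 − 33 = 57 mm → 1.2 × 57 × 16 × 430 / 1000 = 470.6 → r_n = 470.6 kN.
R_n = 1 × 359.1 + 1 × 470.6 = 829.7 kN.
Allowable strength R_n/Ω = 829.7 / 2 = 415 kN.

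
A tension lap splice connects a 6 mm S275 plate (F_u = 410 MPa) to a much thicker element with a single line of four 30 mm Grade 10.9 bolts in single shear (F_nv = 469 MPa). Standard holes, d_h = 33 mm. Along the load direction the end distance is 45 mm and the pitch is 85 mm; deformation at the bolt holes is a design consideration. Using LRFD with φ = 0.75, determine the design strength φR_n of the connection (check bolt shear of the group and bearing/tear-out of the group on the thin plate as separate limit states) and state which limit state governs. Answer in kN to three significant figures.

408 kN (bearing governs)

Bolt shear: A_b = π·30²/4 = 706.9 mm²; R_n = 469 × 706.9 × 4 × 1 / 1000 = 1326 kN → 0.75 × 1326 = 995 kN.
Bearing (1.2 l_c t F_u ≤ 2.4 d t F_u): upper limit = 2.4·30·6·410 / 1000 = 177.1 kN.
  Edge l_c = 45 − 33/2 = 28.5 → r_n = 84.13 kN; interior l_c = 85 − 33 = 52 → r_n = 153.5 kN.
  R_n,bearing = 1·84.13 + 3·153.5 = 544.6 kN → 0.75 × 544.6 = 408 kN.
Bearing governs: 408 kN.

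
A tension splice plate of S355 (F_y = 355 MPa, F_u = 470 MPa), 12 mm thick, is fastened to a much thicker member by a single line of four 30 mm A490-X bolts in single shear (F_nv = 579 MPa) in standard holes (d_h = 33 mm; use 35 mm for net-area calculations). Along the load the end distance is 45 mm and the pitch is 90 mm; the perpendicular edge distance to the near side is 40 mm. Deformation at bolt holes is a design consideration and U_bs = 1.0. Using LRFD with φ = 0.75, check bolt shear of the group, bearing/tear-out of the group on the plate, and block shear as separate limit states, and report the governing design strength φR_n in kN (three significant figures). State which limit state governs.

Bolt shear: A_b = π·30²/4 = 706.9 mm²; R_n = 579 × 706.9 × 4 × 1 / 1000 = 1637 kN → 0.75 × 1637 = 1230 kN.
Bearing: edge l_c = 28.5, r_n = 192.9 kN; interior l_c = 57, r_n = 385.8 kN; R_n = 192.9 + 3·385.8 = 1350 kN → 1010 kN.
Block shear: A_gv = 3780, A_nv = 2310, A_nt = 270 mm²; R_n = min(0.6F_uA_nv, 0.6F_yA_gv) + U_bs·F_u·A_nt = 778.3 kN → 584 kN.
Block shear governs: 584 kN.

584 kN (block shear governs)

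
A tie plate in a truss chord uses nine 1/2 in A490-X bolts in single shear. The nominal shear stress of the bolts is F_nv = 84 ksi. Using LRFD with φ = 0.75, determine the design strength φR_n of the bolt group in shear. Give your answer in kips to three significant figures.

A_b = π × 0.5² / 4 = 0.1963 in².
R_n = F_nv · A_b · n · n_s = 84 × 0.1963 × 9 × 1 = 148.4 kips.
Design strength φR_n = 0.75 × 148.4 = 111 kips.

111 kips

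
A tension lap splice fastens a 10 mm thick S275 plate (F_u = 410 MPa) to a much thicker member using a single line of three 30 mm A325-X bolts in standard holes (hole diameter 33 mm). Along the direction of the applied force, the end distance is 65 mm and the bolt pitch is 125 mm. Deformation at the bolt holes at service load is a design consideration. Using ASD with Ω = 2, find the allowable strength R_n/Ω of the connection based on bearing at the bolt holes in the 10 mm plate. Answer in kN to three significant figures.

415 kN

Per bolt r_n = 1.2 l_c t F_u ≤ 2.4 d t F_u; upper limit = 2.4 × 30 × 10 × 410 / 1000 = 295.2 kN.
Edge bolt: l_c = 65 − 33/2 = 48.5 mm → 1.2 × 48.5 × 10 × 410 / 1000 = 238.6 → r_n = 238.6 kN.
Interior bolts: l_c = 125 − 33 = 92 mm → 1.2 × 92 × 10 × 410 / 1000 = 452.6 → r_n = 295.2 kN.
R_n = 1 × 238.6 + 2 × 295.2 = 829 kN.
Allowable strength R_n/Ω = 829 / 2 = 415 kN.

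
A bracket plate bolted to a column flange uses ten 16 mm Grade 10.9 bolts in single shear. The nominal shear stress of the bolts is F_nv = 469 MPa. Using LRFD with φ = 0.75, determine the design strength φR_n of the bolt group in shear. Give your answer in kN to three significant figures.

A_b = π × 16² / 4 = 201.1 mm².
R_n = F_nv · A_b · n · n_s = 469 × 201.1 × 10 × 1 / 1000 = 943 kN.
Design strength φR_n = 0.75 × 943 = 707 kN.

707 kN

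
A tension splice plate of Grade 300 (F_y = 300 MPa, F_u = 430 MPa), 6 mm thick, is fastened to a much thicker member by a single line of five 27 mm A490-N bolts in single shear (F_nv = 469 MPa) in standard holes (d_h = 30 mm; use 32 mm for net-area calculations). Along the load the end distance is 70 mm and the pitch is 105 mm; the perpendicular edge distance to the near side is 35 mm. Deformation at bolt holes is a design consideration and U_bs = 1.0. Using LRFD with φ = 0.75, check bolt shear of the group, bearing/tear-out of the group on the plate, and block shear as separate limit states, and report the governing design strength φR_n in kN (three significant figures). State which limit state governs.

434 kN (block shear governs)

Bolt shear: A_b = π·27²/4 = 572.6 mm²; R_n = 469 × 572.6 × 5 × 1 / 1000 = 1343 kN → 0.75 × 1343 = 1010 kN.
Bearing: edge l_c = 55, r_n = 167.2 kN; interior l_c = 75, r_n = 167.2 kN; R_n = 167.2 + 4·167.2 = 835.9 kN → 627 kN.
Block shear: A_gv = 2940, A_nv = 2076, A_nt = 114 mm²; R_n = min(0.6F_uA_nv, 0.6F_yA_gv) + U_bs·F_u·A_nt = 578.2 kN → 434 kN.
Block shear governs: 434 kN.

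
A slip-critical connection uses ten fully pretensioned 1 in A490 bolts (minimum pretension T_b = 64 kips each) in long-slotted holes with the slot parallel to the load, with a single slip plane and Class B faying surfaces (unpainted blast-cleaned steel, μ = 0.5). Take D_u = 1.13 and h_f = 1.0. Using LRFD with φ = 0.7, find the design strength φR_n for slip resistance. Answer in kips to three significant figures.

253 kips

R_n = μ · D_u · h_f · T_b · n_s · n_b = 0.5 × 1.13 × 1.0 × 64 × 1 × 10 = 361.6 kips.
Design strength φR_n = 0.7 × 361.6 = 253 kips.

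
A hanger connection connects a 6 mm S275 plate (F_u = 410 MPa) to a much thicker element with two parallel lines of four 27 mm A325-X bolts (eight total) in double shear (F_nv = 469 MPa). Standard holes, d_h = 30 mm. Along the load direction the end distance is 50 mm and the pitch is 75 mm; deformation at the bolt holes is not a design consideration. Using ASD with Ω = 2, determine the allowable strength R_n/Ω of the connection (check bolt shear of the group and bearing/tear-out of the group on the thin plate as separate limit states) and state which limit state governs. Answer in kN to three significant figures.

Bolt shear: A_b = π·27²/4 = 572.6 mm²; R_n = 469 × 572.6 × 8 × 2 / 1000 = 4296 kN → 4296 / 2 = 2150 kN.
Bearing (1.5 l_c t F_u ≤ 3.0 d t F_u): upper limit = 3.0·27·6·410 / 1000 = 199.3 kN.
  Edge l_c = 50 − 30/2 = 35 → r_n = 129.2 kN; interior l_c = 75 − 30 = 45 → r_n = 166.1 kN.
  R_n,bearing = 2·129.2 + 6·166.1 = 1255 kN → 1255 / 2 = 627 kN.
Bearing governs: 627 kN.

627 kN (bearing governs)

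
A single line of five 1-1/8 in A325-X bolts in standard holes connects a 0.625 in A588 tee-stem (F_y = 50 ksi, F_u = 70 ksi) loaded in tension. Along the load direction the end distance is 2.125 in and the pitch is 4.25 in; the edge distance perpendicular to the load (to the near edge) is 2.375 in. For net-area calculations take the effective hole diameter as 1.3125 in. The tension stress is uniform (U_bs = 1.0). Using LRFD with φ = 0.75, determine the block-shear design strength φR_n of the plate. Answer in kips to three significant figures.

Shear plane L_v = 2.125 + 4·4.25 = 19.12 in; A_gv = 19.12 × 0.625 = 11.95 in².
A_nv = (19.12 − 4.5·1.3125) × 0.625 = 8.262 in².
A_nt = (2.375 − 0.5·1.3125) × 0.625 = 1.074 in².
0.6 F_u A_nv = 347 kips; 0.6 F_y A_gv = 358.6 kips → shear rupture governs the shear term.
R_n = 347 + 1.0 × 70 × 1.074 = 422.2 kips.
Design strength φR_n = 0.75 × 422.2 = 317 kips.

317 kips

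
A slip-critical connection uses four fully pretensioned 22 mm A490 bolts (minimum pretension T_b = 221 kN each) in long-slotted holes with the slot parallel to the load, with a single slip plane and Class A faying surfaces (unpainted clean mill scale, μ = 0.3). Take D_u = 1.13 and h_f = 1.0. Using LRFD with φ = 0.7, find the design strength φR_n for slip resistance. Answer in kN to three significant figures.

R_n = μ · D_u · h_f · T_b · n_s · n_b = 0.3 × 1.13 × 1.0 × 221 × 1 × 4 = 299.7 kN.
Design strength φR_n = 0.7 × 299.7 = 210 kN.

210 kN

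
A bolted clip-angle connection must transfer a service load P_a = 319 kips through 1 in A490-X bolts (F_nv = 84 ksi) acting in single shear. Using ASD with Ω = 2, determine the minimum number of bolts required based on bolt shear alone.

10 bolts

A_b = π·1²/4 = 0.7854 in².
Per-bolt allowable strength R_n/Ω = 84 × 0.7854 × 1 / 2 = 32.99 kips.
n ≥ 319 / 32.99 = 9.671 → use 10 bolts.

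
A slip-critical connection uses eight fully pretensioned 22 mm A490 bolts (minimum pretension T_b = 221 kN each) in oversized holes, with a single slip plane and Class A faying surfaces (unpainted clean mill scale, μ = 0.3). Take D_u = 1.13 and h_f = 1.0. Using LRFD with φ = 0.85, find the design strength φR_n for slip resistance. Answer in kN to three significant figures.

R_n = μ · D_u · h_f · T_b · n_s · n_b = 0.3 × 1.13 × 1.0 × 221 × 1 × 8 = 599.4 kN.
Design strength φR_n = 0.85 × 599.4 = 509 kN.

509 kN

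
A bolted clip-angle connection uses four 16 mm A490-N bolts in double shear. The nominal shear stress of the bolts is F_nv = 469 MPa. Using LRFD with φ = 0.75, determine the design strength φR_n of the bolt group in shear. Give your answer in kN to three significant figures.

566 kN

A_b = π × 16² / 4 = 201.1 mm².
R_n = F_nv · A_b · n · n_s = 469 × 201.1 × 4 × 2 / 1000 = 754.4 kN.
Design strength φR_n = 0.75 × 754.4 = 566 kN.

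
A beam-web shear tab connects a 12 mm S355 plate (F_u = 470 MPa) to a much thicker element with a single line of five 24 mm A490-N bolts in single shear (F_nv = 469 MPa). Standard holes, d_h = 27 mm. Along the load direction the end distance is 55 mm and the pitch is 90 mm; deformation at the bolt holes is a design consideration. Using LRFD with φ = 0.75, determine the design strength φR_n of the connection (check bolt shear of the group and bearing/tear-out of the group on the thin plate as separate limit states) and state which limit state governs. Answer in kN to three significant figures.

Bolt shear: A_b = π·24²/4 = 452.4 mm²; R_n = 469 × 452.4 × 5 × 1 / 1000 = 1061 kN → 0.75 × 1061 = 796 kN.
Bearing (1.2 l_c t F_u ≤ 2.4 d t F_u): upper limit = 2.4·24·12·470 / 1000 = 324.9 kN.
  Edge l_c = 55 − 27/2 = 41.5 → r_n = 280.9 kN; interior l_c = 90 − 27 = 63 → r_n = 324.9 kN.
  R_n,bearing = 1·280.9 + 4·324.9 = 1580 kN → 0.75 × 1580 = 1190 kN.
Bolt shear governs: 796 kN.

796 kN (bolt shear governs)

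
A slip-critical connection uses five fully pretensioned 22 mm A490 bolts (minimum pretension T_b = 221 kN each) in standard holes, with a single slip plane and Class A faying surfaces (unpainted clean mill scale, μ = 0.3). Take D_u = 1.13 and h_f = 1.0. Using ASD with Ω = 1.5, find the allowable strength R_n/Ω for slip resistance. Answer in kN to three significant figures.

250 kN

R_n = μ · D_u · h_f · T_b · n_s · n_b = 0.3 × 1.13 × 1.0 × 221 × 1 × 5 = 374.6 kN.
Allowable strength R_n/Ω = 374.6 / 1.5 = 250 kN.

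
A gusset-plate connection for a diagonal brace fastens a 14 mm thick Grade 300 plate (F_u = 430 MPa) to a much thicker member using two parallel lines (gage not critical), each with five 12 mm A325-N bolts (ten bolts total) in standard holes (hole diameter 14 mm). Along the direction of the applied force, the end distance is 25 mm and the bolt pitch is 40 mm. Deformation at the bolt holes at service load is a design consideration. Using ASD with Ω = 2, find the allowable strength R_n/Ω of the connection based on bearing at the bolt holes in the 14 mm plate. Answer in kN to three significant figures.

824 kN

Per bolt r_n = 1.2 l_c t F_u ≤ 2.4 d t F_u; upper limit = 2.4 × 12 × 14 × 430 / 1000 = 173.4 kN.
Edge bolt: l_c = 25 − 14/2 = 18 mm → 1.2 × 18 × 14 × 430 / 1000 = 130 → r_n = 130 kN.
Interior bolts: l_c = 40 − 14 = 26 mm → 1.2 × 26 × 14 × 430 / 1000 = 187.8 → r_n = 173.4 kN.
R_n = 2 × 130 + 8 × 173.4 = 1647 kN.
Allowable strength R_n/Ω = 1647 / 2 = 824 kN.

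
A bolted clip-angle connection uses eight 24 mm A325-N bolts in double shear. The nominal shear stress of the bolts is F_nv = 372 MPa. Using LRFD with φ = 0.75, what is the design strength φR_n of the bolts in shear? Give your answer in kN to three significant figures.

A_b = π × 24² / 4 = 452.4 mm².
R_n = F_nv · A_b · n · n_s = 372 × 452.4 × 8 × 2 / 1000 = 2693 kN.
Design strength φR_n = 0.75 × 2693 = 2020 kN.

2020 kN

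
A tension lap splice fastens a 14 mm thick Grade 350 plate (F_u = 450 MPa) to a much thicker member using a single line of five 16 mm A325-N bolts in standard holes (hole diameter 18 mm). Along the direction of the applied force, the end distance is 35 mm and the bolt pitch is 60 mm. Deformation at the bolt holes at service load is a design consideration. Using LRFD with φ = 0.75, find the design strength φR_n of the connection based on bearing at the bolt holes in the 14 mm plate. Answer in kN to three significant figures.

873 kN

Per bolt r_n = 1.2 l_c t F_u ≤ 2.4 d t F_u; upper limit = 2.4 × 16 × 14 × 450 / 1000 = 241.9 kN.
Edge bolt: l_c = 35 − 18/2 = 26 mm → 1.2 × 26 × 14 × 450 / 1000 = 196.6 → r_n = 196.6 kN.
Interior bolts: l_c = 60 − 18 = 42 mm → 1.2 × 42 × 14 × 450 / 1000 = 317.5 → r_n = 241.9 kN.
R_n = 1 × 196.6 + 4 × 241.9 = 1164 kN.
Design strength φR_n = 0.75 × 1164 = 873 kN.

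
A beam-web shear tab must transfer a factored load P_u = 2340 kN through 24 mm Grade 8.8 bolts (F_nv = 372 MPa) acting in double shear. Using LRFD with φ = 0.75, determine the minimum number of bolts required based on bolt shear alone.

10 bolts

A_b = π·24²/4 = 452.4 mm².
Per-bolt design strength φR_n = 0.75 × 372 × 452.4 × 2 / 1000 = 252.4 kN.
n ≥ 2340 / 252.4 = 9.27 → use 10 bolts.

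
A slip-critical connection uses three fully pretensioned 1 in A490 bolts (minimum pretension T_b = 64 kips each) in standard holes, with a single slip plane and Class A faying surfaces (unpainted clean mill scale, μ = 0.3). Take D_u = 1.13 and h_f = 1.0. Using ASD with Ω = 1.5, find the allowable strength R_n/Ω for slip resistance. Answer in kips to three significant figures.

43.4 kips

R_n = μ · D_u · h_f · T_b · n_s · n_b = 0.3 × 1.13 × 1.0 × 64 × 1 × 3 = 65.09 kips.
Allowable strength R_n/Ω = 65.09 / 1.5 = 43.4 kips.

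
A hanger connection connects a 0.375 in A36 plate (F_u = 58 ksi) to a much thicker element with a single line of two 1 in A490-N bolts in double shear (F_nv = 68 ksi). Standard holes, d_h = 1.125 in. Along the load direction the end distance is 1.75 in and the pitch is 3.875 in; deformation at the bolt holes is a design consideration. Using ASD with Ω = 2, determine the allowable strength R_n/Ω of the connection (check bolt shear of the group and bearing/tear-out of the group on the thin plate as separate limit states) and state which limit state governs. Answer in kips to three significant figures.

Bolt shear: A_b = π·1²/4 = 0.7854 in²; R_n = 68 × 0.7854 × 2 × 2 = 213.6 kips → 213.6 / 2 = 107 kips.
Bearing (1.2 l_c t F_u ≤ 2.4 d t F_u): upper limit = 2.4·1·0.375·58 = 52.2 kips.
  Edge l_c = 1.75 − 1.125/2 = 1.188 → r_n = 30.99 kips; interior l_c = 3.875 − 1.125 = 2.75 → r_n = 52.2 kips.
  R_n,bearing = 1·30.99 + 1·52.2 = 83.19 kips → 83.19 / 2 = 41.6 kips.
Bearing governs: 41.6 kips.

41.6 kips (bearing governs)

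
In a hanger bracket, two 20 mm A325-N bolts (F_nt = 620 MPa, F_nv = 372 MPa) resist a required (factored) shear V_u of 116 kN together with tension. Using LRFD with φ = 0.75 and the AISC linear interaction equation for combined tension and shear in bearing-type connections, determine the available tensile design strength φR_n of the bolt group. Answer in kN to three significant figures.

A_b = π·20²/4 = 314.2 mm²; f_rv = 116 × 1000 / (2 × 314.2) = 184.6 MPa.
F'_nt = 1.3 F_nt − (F_nt / φF_nv) f_rv = 1.3·620 − (620/(0.75·372))·184.6 = 395.7 MPa, capped at F_nt → F'_nt = 395.7 MPa.
R_n = F'_nt · A_b · n = 395.7 × 314.2 × 2 / 1000 = 248.6 kN.
Design strength φR_n = 0.75 × 248.6 = 186 kN.

186 kN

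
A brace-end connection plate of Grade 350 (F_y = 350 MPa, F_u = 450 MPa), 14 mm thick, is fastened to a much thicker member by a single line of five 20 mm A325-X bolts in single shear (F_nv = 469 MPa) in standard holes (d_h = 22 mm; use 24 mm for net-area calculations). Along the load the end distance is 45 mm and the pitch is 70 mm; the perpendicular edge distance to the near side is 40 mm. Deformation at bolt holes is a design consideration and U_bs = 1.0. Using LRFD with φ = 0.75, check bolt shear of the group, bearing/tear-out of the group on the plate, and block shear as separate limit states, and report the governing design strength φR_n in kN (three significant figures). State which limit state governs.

Bolt shear: A_b = π·20²/4 = 314.2 mm²; R_n = 469 × 314.2 × 5 × 1 / 1000 = 736.7 kN → 0.75 × 736.7 = 553 kN.
Bearing: edge l_c = 34, r_n = 257 kN; interior l_c = 48, r_n = 302.4 kN; R_n = 257 + 4·302.4 = 1467 kN → 1100 kN.
Block shear: A_gv = 4550, A_nv = 3038, A_nt = 392 mm²; R_n = min(0.6F_uA_nv, 0.6F_yA_gv) + U_bs·F_u·A_nt = 996.7 kN → 747 kN.
Bolt shear governs: 553 kN.

553 kN (bolt shear governs)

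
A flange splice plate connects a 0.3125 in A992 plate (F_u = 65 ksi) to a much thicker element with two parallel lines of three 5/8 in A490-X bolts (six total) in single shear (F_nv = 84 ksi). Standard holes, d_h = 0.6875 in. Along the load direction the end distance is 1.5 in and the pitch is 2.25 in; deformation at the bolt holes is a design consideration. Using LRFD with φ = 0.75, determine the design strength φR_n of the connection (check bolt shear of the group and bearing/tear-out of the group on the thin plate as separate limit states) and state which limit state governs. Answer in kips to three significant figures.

Bolt shear: A_b = π·0.625²/4 = 0.3068 in²; R_n = 84 × 0.3068 × 6 × 1 = 154.6 kips → 0.75 × 154.6 = 116 kips.
Bearing (1.2 l_c t F_u ≤ 2.4 d t F_u): upper limit = 2.4·0.625·0.3125·65 = 30.47 kips.
  Edge l_c = 1.5 − 0.6875/2 = 1.156 → r_n = 28.18 kips; interior l_c = 2.25 − 0.6875 = 1.562 → r_n = 30.47 kips.
  R_n,bearing = 2·28.18 + 4·30.47 = 178.2 kips → 0.75 × 178.2 = 134 kips.
Bolt shear governs: 116 kips.

116 kips (bolt shear governs)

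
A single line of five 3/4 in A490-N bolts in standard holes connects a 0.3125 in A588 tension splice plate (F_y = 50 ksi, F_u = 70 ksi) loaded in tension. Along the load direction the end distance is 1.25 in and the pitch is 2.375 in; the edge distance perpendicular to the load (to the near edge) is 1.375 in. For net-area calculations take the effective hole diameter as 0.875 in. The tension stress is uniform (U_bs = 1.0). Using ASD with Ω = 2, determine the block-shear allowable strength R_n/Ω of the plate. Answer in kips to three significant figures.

55 kips

Shear plane L_v = 1.25 + 4·2.375 = 10.75 in; A_gv = 10.75 × 0.3125 = 3.359 in².
A_nv = (10.75 − 4.5·0.875) × 0.3125 = 2.129 in².
A_nt = (1.375 − 0.5·0.875) × 0.3125 = 0.293 in².
0.6 F_u A_nv = 89.41 kips; 0.6 F_y A_gv = 100.8 kips → shear rupture governs the shear term.
R_n = 89.41 + 1.0 × 70 × 0.293 = 109.9 kips.
Allowable strength R_n/Ω = 109.9 / 2 = 55 kips.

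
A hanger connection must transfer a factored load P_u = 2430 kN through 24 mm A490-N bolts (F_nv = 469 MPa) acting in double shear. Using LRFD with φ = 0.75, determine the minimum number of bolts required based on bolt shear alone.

A_b = π·24²/4 = 452.4 mm².
Per-bolt design strength φR_n = 0.75 × 469 × 452.4 × 2 / 1000 = 318.3 kN.
n ≥ 2430 / 318.3 = 7.635 → use 8 bolts.

8 bolts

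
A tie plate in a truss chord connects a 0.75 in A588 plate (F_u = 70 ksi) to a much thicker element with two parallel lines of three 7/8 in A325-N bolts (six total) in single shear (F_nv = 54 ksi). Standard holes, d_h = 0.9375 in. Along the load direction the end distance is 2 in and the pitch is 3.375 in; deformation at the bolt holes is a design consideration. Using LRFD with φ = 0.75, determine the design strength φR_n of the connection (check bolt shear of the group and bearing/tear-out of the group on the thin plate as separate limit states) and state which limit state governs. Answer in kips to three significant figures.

146 kips (bolt shear governs)

Bolt shear: A_b = π·0.875²/4 = 0.6013 in²; R_n = 54 × 0.6013 × 6 × 1 = 194.8 kips → 0.75 × 194.8 = 146 kips.
Bearing (1.2 l_c t F_u ≤ 2.4 d t F_u): upper limit = 2.4·0.875·0.75·70 = 110.3 kips.
  Edge l_c = 2 − 0.9375/2 = 1.531 → r_n = 96.47 kips; interior l_c = 3.375 − 0.9375 = 2.438 → r_n = 110.3 kips.
  R_n,bearing = 2·96.47 + 4·110.3 = 633.9 kips → 0.75 × 633.9 = 475 kips.
Bolt shear governs: 146 kips.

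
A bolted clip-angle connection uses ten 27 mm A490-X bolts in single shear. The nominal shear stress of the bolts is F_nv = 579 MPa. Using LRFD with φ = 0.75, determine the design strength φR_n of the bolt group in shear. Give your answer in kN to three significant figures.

2490 kN

A_b = π × 27² / 4 = 572.6 mm².
R_n = F_nv · A_b · n · n_s = 579 × 572.6 × 10 × 1 / 1000 = 3315 kN.
Design strength φR_n = 0.75 × 3315 = 2490 kN.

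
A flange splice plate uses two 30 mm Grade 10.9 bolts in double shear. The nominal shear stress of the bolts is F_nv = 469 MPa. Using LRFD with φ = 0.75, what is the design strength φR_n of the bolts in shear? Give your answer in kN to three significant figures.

A_b = π × 30² / 4 = 706.9 mm².
R_n = F_nv · A_b · n · n_s = 469 × 706.9 × 2 × 2 / 1000 = 1326 kN.
Design strength φR_n = 0.75 × 1326 = 995 kN.

995 kN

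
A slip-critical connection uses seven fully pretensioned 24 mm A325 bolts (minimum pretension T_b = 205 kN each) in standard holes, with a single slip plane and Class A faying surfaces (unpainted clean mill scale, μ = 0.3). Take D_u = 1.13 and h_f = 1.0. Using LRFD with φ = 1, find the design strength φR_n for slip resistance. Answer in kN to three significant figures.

486 kN

R_n = μ · D_u · h_f · T_b · n_s · n_b = 0.3 × 1.13 × 1.0 × 205 × 1 × 7 = 486.5 kN.
Design strength φR_n = 1 × 486.5 = 486 kN.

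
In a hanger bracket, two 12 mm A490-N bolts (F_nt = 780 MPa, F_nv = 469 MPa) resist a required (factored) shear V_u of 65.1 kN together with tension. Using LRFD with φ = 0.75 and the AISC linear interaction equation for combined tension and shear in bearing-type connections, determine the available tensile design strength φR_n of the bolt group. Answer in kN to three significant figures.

A_b = π·12²/4 = 113.1 mm²; f_rv = 65.1 × 1000 / (2 × 113.1) = 287.8 MPa.
F'_nt = 1.3 F_nt − (F_nt / φF_nv) f_rv = 1.3·780 − (780/(0.75·469))·287.8 = 375.8 MPa, capped at F_nt → F'_nt = 375.8 MPa.
R_n = F'_nt · A_b · n = 375.8 × 113.1 × 2 / 1000 = 85 kN.
Design strength φR_n = 0.75 × 85 = 63.8 kN.

63.8 kN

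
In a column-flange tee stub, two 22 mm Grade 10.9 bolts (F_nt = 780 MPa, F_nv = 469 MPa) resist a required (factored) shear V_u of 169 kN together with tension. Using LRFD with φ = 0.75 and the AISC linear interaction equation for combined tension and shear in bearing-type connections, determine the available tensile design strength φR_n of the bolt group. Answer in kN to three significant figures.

297 kN

A_b = π·22²/4 = 380.1 mm²; f_rv = 169 × 1000 / (2 × 380.1) = 222.3 MPa.
F'_nt = 1.3 F_nt − (F_nt / φF_nv) f_rv = 1.3·780 − (780/(0.75·469))·222.3 = 521.1 MPa, capped at F_nt → F'_nt = 521.1 MPa.
R_n = F'_nt · A_b · n = 521.1 × 380.1 × 2 / 1000 = 396.2 kN.
Design strength φR_n = 0.75 × 396.2 = 297 kN.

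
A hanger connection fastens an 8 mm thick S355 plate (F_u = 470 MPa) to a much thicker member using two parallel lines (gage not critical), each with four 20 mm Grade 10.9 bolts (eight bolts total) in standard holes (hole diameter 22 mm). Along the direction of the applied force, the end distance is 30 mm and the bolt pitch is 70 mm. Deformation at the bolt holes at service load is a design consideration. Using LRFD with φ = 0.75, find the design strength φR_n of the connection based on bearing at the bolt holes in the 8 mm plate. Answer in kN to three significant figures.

941 kN

Per bolt r_n = 1.2 l_c t F_u ≤ 2.4 d t F_u; upper limit = 2.4 × 20 × 8 × 470 / 1000 = 180.5 kN.
Edge bolt: l_c = 30 − 22/2 = 19 mm → 1.2 × 19 × 8 × 470 / 1000 = 85.73 → r_n = 85.73 kN.
Interior bolts: l_c = 70 − 22 = 48 mm → 1.2 × 48 × 8 × 470 / 1000 = 216.6 → r_n = 180.5 kN.
R_n = 2 × 85.73 + 6 × 180.5 = 1254 kN.
Design strength φR_n = 0.75 × 1254 = 941 kN.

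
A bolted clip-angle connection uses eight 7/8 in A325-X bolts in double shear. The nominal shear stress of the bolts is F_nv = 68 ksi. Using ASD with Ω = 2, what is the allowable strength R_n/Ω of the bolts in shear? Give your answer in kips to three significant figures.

327 kips

A_b = π × 0.875² / 4 = 0.6013 in².
R_n = F_nv · A_b · n · n_s = 68 × 0.6013 × 8 × 2 = 654.2 kips.
Allowable strength R_n/Ω = 654.2 / 2 = 327 kips.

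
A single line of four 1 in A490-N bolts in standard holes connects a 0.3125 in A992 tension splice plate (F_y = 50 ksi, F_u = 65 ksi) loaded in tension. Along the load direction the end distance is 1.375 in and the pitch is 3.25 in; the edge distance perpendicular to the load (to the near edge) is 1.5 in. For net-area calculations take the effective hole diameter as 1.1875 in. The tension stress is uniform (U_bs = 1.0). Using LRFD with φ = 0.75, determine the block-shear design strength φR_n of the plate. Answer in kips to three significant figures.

77.5 kips

Shear plane L_v = 1.375 + 3·3.25 = 11.12 in; A_gv = 11.12 × 0.3125 = 3.477 in².
A_nv = (11.12 − 3.5·1.1875) × 0.3125 = 2.178 in².
A_nt = (1.5 − 0.5·1.1875) × 0.3125 = 0.2832 in².
0.6 F_u A_nv = 84.93 kips; 0.6 F_y A_gv = 104.3 kips → shear rupture governs the shear term.
R_n = 84.93 + 1.0 × 65 × 0.2832 = 103.3 kips.
Design strength φR_n = 0.75 × 103.3 = 77.5 kips.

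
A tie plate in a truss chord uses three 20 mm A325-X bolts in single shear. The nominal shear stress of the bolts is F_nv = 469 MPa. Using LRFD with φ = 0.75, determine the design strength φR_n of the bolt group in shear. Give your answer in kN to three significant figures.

332 kN

A_b = π × 20² / 4 = 314.2 mm².
R_n = F_nv · A_b · n · n_s = 469 × 314.2 × 3 × 1 / 1000 = 442 kN.
Design strength φR_n = 0.75 × 442 = 332 kN.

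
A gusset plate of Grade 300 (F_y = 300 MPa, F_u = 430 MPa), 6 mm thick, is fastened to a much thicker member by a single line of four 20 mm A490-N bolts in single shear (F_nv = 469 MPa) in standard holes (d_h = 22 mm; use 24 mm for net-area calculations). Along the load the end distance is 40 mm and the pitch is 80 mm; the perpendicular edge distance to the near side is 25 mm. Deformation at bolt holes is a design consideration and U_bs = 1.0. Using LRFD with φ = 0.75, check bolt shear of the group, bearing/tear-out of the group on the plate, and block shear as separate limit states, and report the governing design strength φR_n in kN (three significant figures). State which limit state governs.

Bolt shear: A_b = π·20²/4 = 314.2 mm²; R_n = 469 × 314.2 × 4 × 1 / 1000 = 589.4 kN → 0.75 × 589.4 = 442 kN.
Bearing: edge l_c = 29, r_n = 89.78 kN; interior l_c = 58, r_n = 123.8 kN; R_n = 89.78 + 3·123.8 = 461.3 kN → 346 kN.
Block shear: A_gv = 1680, A_nv = 1176, A_nt = 78 mm²; R_n = min(0.6F_uA_nv, 0.6F_yA_gv) + U_bs·F_u·A_nt = 335.9 kN → 252 kN.
Block shear governs: 252 kN.

252 kN (block shear governs)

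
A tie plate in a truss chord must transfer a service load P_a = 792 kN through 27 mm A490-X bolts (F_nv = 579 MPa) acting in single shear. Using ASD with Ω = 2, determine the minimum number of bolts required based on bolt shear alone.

A_b = π·27²/4 = 572.6 mm².
Per-bolt allowable strength R_n/Ω = 579 × 572.6 × 1 / 1000 / 2 = 165.8 kN.
n ≥ 792 / 165.8 = 4.778 → use 5 bolts.

5 bolts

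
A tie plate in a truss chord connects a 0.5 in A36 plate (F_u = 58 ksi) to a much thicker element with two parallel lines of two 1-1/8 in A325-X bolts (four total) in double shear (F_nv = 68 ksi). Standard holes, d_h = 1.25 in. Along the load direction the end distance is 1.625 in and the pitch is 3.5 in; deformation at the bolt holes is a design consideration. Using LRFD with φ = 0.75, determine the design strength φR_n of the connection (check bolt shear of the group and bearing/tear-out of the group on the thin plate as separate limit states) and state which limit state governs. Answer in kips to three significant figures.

170 kips (bearing governs)

Bolt shear: A_b = π·1.125²/4 = 0.994 in²; R_n = 68 × 0.994 × 4 × 2 = 540.7 kips → 0.75 × 540.7 = 406 kips.
Bearing (1.2 l_c t F_u ≤ 2.4 d t F_u): upper limit = 2.4·1.125·0.5·58 = 78.3 kips.
  Edge l_c = 1.625 − 1.25/2 = 1 → r_n = 34.8 kips; interior l_c = 3.5 − 1.25 = 2.25 → r_n = 78.3 kips.
  R_n,bearing = 2·34.8 + 2·78.3 = 226.2 kips → 0.75 × 226.2 = 170 kips.
Bearing governs: 170 kips.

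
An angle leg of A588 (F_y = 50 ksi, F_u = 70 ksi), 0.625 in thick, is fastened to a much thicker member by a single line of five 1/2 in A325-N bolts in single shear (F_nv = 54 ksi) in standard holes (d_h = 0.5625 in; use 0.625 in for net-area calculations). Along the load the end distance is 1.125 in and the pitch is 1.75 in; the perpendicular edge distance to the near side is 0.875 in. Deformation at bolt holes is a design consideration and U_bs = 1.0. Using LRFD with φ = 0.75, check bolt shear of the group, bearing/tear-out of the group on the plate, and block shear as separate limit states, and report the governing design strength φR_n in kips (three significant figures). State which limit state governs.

39.8 kips (bolt shear governs)

Bolt shear: A_b = π·0.5²/4 = 0.1963 in²; R_n = 54 × 0.1963 × 5 × 1 = 53.01 kips → 0.75 × 53.01 = 39.8 kips.
Bearing: edge l_c = 0.8438, r_n = 44.3 kips; interior l_c = 1.188, r_n = 52.5 kips; R_n = 44.3 + 4·52.5 = 254.3 kips → 191 kips.
Block shear: A_gv = 5.078, A_nv = 3.32, A_nt = 0.3516 in²; R_n = min(0.6F_uA_nv, 0.6F_yA_gv) + U_bs·F_u·A_nt = 164.1 kips → 123 kips.
Bolt shear governs: 39.8 kips.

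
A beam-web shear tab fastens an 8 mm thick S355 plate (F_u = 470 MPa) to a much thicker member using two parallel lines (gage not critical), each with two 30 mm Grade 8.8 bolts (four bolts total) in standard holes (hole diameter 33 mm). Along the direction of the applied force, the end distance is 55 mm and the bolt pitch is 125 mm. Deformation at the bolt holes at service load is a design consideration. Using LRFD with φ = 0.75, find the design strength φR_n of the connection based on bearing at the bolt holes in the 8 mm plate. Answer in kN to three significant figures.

Per bolt r_n = 1.2 l_c t F_u ≤ 2.4 d t F_u; upper limit = 2.4 × 30 × 8 × 470 / 1000 = 270.7 kN.
Edge bolt: l_c = 55 − 33/2 = 38.5 mm → 1.2 × 38.5 × 8 × 470 / 1000 = 173.7 → r_n = 173.7 kN.
Interior bolts: l_c = 125 − 33 = 92 mm → 1.2 × 92 × 8 × 470 / 1000 = 415.1 → r_n = 270.7 kN.
R_n = 2 × 173.7 + 2 × 270.7 = 888.9 kN.
Design strength φR_n = 0.75 × 888.9 = 667 kN.

667 kN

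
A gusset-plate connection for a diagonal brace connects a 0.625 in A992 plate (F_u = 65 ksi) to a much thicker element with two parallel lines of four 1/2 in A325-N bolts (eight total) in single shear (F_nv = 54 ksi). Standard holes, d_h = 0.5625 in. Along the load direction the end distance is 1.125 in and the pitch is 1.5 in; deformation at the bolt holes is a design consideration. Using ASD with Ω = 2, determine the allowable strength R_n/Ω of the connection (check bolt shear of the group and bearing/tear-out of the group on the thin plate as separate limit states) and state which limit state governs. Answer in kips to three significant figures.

Bolt shear: A_b = π·0.5²/4 = 0.1963 in²; R_n = 54 × 0.1963 × 8 × 1 = 84.82 kips → 84.82 / 2 = 42.4 kips.
Bearing (1.2 l_c t F_u ≤ 2.4 d t F_u): upper limit = 2.4·0.5·0.625·65 = 48.75 kips.
  Edge l_c = 1.125 − 0.5625/2 = 0.8438 → r_n = 41.13 kips; interior l_c = 1.5 − 0.5625 = 0.9375 → r_n = 45.7 kips.
  R_n,bearing = 2·41.13 + 6·45.7 = 356.5 kips → 356.5 / 2 = 178 kips.
Bolt shear governs: 42.4 kips.

42.4 kips (bolt shear governs)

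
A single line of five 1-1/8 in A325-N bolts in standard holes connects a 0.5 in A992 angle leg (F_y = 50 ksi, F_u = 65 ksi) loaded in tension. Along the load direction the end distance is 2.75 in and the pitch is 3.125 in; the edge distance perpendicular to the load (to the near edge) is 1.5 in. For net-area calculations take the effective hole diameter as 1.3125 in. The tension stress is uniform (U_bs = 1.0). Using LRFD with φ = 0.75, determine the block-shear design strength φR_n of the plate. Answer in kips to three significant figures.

Shear plane L_v = 2.75 + 4·3.125 = 15.25 in; A_gv = 15.25 × 0.5 = 7.625 in².
A_nv = (15.25 − 4.5·1.3125) × 0.5 = 4.672 in².
A_nt = (1.5 − 0.5·1.3125) × 0.5 = 0.4219 in².
0.6 F_u A_nv = 182.2 kips; 0.6 F_y A_gv = 228.8 kips → shear rupture governs the shear term.
R_n = 182.2 + 1.0 × 65 × 0.4219 = 209.6 kips.
Design strength φR_n = 0.75 × 209.6 = 157 kips.

157 kips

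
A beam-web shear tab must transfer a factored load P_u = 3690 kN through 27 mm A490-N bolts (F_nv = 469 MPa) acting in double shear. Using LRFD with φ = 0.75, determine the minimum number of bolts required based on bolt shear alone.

10 bolts

A_b = π·27²/4 = 572.6 mm².
Per-bolt design strength φR_n = 0.75 × 469 × 572.6 × 2 / 1000 = 402.8 kN.
n ≥ 3690 / 402.8 = 9.161 → use 10 bolts.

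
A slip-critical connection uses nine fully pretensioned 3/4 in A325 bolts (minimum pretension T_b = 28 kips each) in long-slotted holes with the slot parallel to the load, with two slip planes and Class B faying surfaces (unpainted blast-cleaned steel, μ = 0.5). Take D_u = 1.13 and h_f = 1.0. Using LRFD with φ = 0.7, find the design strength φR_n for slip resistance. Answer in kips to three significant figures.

199 kips

R_n = μ · D_u · h_f · T_b · n_s · n_b = 0.5 × 1.13 × 1.0 × 28 × 2 × 9 = 284.8 kips.
Design strength φR_n = 0.7 × 284.8 = 199 kips.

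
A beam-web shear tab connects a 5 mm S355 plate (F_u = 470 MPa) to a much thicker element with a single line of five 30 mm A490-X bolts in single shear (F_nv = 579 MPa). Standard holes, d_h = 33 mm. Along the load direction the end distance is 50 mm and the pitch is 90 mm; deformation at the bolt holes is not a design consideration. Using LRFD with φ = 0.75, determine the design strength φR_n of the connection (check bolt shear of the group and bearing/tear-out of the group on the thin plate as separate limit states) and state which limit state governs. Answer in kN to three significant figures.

691 kN (bearing governs)

Bolt shear: A_b = π·30²/4 = 706.9 mm²; R_n = 579 × 706.9 × 5 × 1 / 1000 = 2046 kN → 0.75 × 2046 = 1530 kN.
Bearing (1.5 l_c t F_u ≤ 3.0 d t F_u): upper limit = 3.0·30·5·470 / 1000 = 211.5 kN.
  Edge l_c = 50 − 33/2 = 33.5 → r_n = 118.1 kN; interior l_c = 90 − 33 = 57 → r_n = 200.9 kN.
  R_n,bearing = 1·118.1 + 4·200.9 = 921.8 kN → 0.75 × 921.8 = 691 kN.
Bearing governs: 691 kN.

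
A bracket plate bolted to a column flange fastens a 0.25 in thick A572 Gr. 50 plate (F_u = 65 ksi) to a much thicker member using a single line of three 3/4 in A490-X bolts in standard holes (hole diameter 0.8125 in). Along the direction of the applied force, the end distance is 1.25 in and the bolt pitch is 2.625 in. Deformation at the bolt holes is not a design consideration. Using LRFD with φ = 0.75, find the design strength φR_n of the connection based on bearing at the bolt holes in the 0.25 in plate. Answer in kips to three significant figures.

Per bolt r_n = 1.5 l_c t F_u ≤ 3.0 d t F_u; upper limit = 3.0 × 0.75 × 0.25 × 65 = 36.56 kips.
Edge bolt: l_c = 1.25 − 0.8125/2 = 0.8438 in → 1.5 × 0.8438 × 0.25 × 65 = 20.57 → r_n = 20.57 kips.
Interior bolts: l_c = 2.625 − 0.8125 = 1.812 in → 1.5 × 1.812 × 0.25 × 65 = 44.18 → r_n = 36.56 kips.
R_n = 1 × 20.57 + 2 × 36.56 = 93.69 kips.
Design strength φR_n = 0.75 × 93.69 = 70.3 kips.

70.3 kips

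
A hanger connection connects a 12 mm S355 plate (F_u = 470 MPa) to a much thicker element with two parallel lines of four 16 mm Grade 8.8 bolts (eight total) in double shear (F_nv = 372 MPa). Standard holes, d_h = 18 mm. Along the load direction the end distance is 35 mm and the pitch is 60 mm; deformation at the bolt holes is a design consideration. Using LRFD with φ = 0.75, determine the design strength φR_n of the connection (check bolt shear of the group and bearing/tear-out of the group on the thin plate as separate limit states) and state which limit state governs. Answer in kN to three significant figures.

Bolt shear: A_b = π·16²/4 = 201.1 mm²; R_n = 372 × 201.1 × 8 × 2 / 1000 = 1197 kN → 0.75 × 1197 = 898 kN.
Bearing (1.2 l_c t F_u ≤ 2.4 d t F_u): upper limit = 2.4·16·12·470 / 1000 = 216.6 kN.
  Edge l_c = 35 − 18/2 = 26 → r_n = 176 kN; interior l_c = 60 − 18 = 42 → r_n = 216.6 kN.
  R_n,bearing = 2·176 + 6·216.6 = 1651 kN → 0.75 × 1651 = 1240 kN.
Bolt shear governs: 898 kN.

898 kN (bolt shear governs)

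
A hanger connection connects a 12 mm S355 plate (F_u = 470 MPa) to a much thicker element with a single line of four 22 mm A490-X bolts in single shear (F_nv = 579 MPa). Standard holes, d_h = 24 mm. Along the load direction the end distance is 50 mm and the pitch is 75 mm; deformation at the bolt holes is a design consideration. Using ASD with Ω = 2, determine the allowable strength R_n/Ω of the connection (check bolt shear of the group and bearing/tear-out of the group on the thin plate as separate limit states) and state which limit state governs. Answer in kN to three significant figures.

440 kN (bolt shear governs)

Bolt shear: A_b = π·22²/4 = 380.1 mm²; R_n = 579 × 380.1 × 4 × 1 / 1000 = 880.4 kN → 880.4 / 2 = 440 kN.
Bearing (1.2 l_c t F_u ≤ 2.4 d t F_u): upper limit = 2.4·22·12·470 / 1000 = 297.8 kN.
  Edge l_c = 50 − 24/2 = 38 → r_n = 257.2 kN; interior l_c = 75 − 24 = 51 → r_n = 297.8 kN.
  R_n,bearing = 1·257.2 + 3·297.8 = 1151 kN → 1151 / 2 = 575 kN.
Bolt shear governs: 440 kN.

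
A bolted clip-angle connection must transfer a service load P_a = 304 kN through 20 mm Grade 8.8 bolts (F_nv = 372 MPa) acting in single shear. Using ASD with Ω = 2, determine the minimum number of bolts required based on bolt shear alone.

6 bolts

A_b = π·20²/4 = 314.2 mm².
Per-bolt allowable strength R_n/Ω = 372 × 314.2 × 1 / 1000 / 2 = 58.43 kN.
n ≥ 304 / 58.43 = 5.202 → use 6 bolts.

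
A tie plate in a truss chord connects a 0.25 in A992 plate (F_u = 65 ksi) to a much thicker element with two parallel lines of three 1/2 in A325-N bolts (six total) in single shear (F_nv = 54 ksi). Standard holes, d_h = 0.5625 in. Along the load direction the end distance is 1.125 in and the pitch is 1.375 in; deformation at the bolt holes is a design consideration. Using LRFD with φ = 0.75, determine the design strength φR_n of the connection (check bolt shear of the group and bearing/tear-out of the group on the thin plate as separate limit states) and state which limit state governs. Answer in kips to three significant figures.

Bolt shear: A_b = π·0.5²/4 = 0.1963 in²; R_n = 54 × 0.1963 × 6 × 1 = 63.62 kips → 0.75 × 63.62 = 47.7 kips.
Bearing (1.2 l_c t F_u ≤ 2.4 d t F_u): upper limit = 2.4·0.5·0.25·65 = 19.5 kips.
  Edge l_c = 1.125 − 0.5625/2 = 0.8438 → r_n = 16.45 kips; interior l_c = 1.375 − 0.5625 = 0.8125 → r_n = 15.84 kips.
  R_n,bearing = 2·16.45 + 4·15.84 = 96.28 kips → 0.75 × 96.28 = 72.2 kips.
Bolt shear governs: 47.7 kips.

47.7 kips (bolt shear governs)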